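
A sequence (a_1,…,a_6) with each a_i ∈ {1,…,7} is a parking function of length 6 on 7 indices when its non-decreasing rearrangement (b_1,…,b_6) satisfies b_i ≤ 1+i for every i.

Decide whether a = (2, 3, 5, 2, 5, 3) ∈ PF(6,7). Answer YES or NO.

Rearranged: b = (2, 2, 3, 3, 5, 5).
  b_1=2 ≤ 2
  b_2=2 ≤ 3
  b_3=3 ≤ 4
  b_4=3 ≤ 5
  b_5=5 ≤ 6
  b_6=5 ≤ 7
All bounds hold ⇒ YES

YES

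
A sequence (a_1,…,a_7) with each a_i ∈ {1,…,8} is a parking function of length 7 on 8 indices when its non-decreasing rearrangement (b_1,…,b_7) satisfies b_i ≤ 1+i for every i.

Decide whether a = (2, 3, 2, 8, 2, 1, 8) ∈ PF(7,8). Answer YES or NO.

NO

Sorted: b = (1, 2, 2, 2, 3, 8, 8).
  b_1=1 ≤ 2
  b_2=2 ≤ 3
  b_3=2 ≤ 4
  b_4=2 ≤ 5
  b_5=3 ≤ 6
  b_6=8 > 7
  fails at i=6 ⇒ NO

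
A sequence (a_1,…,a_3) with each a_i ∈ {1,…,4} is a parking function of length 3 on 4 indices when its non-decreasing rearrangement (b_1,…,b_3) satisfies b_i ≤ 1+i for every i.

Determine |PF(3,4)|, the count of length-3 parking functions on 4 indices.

#PF = 2·5^2 = 2·25 = 50
E.g. (1,3,1) → sorted (1,1,3): b_i ≤ 1+i ∀i, a PF.

50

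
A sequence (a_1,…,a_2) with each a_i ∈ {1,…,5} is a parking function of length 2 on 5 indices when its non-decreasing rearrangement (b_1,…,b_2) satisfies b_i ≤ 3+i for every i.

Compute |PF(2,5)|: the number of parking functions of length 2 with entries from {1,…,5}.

24

|PF(2,5)| = (5−2+1)·(5+1)^(2−1) = 4×6 = 24 [KW]
E.g. (5,3) → sorted (3,5): b_i ≤ 3+i ∀i, a PF.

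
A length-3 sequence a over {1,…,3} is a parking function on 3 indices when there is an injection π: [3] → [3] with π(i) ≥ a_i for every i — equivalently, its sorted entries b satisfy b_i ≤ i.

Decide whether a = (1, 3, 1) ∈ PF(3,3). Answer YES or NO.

YES

Sorted: b = (1, 1, 3).
  b_1=1 ≤ 1
  b_2=1 ≤ 2
  b_3=3 ≤ 3
All bounds hold ⇒ YES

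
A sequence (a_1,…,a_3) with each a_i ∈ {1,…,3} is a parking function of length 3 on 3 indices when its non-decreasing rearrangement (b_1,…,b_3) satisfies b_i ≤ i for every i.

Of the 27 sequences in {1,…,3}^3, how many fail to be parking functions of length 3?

11

Count = 1·4^2 = 1×16 = 16 [KW]
Check (3,2,2) → sorted (2,2,3): b_1=2>1, not a PF.
Total 27; non-PF = 27−16 = 11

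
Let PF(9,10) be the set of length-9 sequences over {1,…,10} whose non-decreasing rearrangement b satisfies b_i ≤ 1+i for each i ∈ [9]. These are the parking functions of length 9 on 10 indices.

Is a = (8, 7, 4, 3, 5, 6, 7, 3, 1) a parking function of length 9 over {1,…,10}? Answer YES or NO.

YES

Sorted: b = (1, 3, 3, 4, 5, 6, 7, 7, 8).
  b_1=1 ≤ 2
  b_2=3 ≤ 3
  b_3=3 ≤ 4
  b_4=4 ≤ 5
  b_5=5 ≤ 6
  b_6=6 ≤ 7
  b_7=7 ≤ 8
  b_8=7 ≤ 9
  b_9=8 ≤ 10
All bounds hold ⇒ YES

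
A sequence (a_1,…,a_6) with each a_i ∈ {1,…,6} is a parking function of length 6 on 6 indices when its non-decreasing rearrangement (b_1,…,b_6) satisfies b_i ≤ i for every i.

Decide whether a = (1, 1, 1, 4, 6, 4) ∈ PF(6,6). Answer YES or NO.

Rearranged: b = (1, 1, 1, 4, 4, 6).
  b_1=1 ≤ 1
  b_2=1 ≤ 2
  b_3=1 ≤ 3
  b_4=4 ≤ 4
  b_5=4 ≤ 5
  b_6=6 ≤ 6
All bounds hold ⇒ YES

YES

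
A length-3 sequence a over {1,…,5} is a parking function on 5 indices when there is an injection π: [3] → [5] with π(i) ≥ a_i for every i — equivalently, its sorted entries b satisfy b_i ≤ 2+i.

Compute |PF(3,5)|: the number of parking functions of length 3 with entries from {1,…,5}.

Count = (5+1−3)·(5+1)^{3−1} = 3·36 = 108 [KW]
Check (4,1,2) → sorted (1,2,4): b_i ≤ 2+i ∀i, a PF.

108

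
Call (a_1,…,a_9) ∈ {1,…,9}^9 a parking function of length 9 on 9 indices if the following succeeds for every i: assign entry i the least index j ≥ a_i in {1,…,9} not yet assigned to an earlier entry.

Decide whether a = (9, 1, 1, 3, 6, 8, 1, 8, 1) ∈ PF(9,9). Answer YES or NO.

NO

Sorted: b = (1, 1, 1, 1, 3, 6, 8, 8, 9).
  b_1=1 ≤ 1
  b_2=1 ≤ 2
  b_3=1 ≤ 3
  b_4=1 ≤ 4
  b_5=3 ≤ 5
  b_6=6 ≤ 6
  b_7=8 > 7
  fails at i=7 ⇒ NO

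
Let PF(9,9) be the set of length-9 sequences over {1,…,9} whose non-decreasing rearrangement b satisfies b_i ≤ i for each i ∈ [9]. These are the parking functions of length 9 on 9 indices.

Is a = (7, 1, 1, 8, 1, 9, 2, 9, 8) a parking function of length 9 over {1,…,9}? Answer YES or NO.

Order a: b = (1, 1, 1, 2, 7, 8, 8, 9, 9).
  b_1=1 ≤ 1
  b_2=1 ≤ 2
  b_3=1 ≤ 3
  b_4=2 ≤ 4
  b_5=7 > 5
  fails at i=5 ⇒ NO

NO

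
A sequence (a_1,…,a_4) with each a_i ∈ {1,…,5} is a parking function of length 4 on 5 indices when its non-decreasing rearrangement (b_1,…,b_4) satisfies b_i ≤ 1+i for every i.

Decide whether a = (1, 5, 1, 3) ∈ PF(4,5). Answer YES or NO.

YES

Order a: b = (1, 1, 3, 5).
  b_1=1 ≤ 2
  b_2=1 ≤ 3
  b_3=3 ≤ 4
  b_4=5 ≤ 5
All bounds hold ⇒ YES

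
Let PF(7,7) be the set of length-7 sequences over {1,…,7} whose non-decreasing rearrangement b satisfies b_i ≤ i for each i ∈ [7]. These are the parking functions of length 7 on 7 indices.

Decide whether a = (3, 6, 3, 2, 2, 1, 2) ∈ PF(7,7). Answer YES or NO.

YES

Sorted: b = (1, 2, 2, 2, 3, 3, 6).
  b_1=1 ≤ 1
  b_2=2 ≤ 2
  b_3=2 ≤ 3
  b_4=2 ≤ 4
  b_5=3 ≤ 5
  b_6=3 ≤ 6
  b_7=6 ≤ 7
All bounds hold ⇒ YES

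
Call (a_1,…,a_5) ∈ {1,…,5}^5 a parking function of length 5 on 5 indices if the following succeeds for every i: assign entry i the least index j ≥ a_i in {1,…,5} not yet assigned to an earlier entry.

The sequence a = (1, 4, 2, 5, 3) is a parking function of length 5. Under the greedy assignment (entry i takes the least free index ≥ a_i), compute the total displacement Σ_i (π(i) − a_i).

Σπ = 15 ({1..5} each once); Σa = 1+4+2+5+3 = 15; disp = 15−15 = 0.

0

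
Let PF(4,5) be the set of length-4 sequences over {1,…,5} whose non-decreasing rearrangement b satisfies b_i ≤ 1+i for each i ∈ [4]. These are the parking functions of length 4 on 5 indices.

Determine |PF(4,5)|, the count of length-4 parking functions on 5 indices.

432

Count = (5+1−4)·(5+1)^{4−1} = 2·216 = 432
Example (1,1,3,4) → sorted (1,1,3,4): b_i ≤ 1+i ∀i, a PF.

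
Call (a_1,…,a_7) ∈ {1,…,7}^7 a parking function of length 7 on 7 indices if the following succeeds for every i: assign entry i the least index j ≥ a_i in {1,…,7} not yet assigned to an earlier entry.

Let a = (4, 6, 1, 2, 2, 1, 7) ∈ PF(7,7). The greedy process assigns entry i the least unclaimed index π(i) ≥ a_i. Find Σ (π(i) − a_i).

Σπ(i) = 1+…+7 = 28; Σa = 4+6+1+2+2+1+7 = 23; disp = 28−23 = 5.

5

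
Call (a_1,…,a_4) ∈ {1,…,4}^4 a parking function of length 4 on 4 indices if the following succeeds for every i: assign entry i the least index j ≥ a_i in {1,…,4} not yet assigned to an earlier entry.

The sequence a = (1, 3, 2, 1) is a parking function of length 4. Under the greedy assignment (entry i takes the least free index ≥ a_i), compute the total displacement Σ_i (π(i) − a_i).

3

Σπ = 10 ({1..4} each once); Σa = 1+3+2+1 = 7; disp = 10−7 = 3.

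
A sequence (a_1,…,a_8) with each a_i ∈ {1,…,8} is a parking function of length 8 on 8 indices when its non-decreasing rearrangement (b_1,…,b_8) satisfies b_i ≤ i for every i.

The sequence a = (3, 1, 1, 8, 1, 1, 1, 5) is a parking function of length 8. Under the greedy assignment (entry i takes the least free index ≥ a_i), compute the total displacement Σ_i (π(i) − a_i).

Σπ = 8·9/2 = 36 (π permutes [8]); Σa = 3+1+1+8+1+1+1+5 = 21; disp = 36−21 = 15.

15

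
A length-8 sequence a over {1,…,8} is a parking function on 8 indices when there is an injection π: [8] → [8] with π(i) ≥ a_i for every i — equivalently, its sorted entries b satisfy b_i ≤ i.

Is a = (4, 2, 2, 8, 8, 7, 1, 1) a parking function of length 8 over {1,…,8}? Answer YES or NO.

Sorted: b = (1, 1, 2, 2, 4, 7, 8, 8).
  b_1=1 ≤ 1
  b_2=1 ≤ 2
  b_3=2 ≤ 3
  b_4=2 ≤ 4
  b_5=4 ≤ 5
  b_6=7 > 6
  fails at i=6 ⇒ NO

NO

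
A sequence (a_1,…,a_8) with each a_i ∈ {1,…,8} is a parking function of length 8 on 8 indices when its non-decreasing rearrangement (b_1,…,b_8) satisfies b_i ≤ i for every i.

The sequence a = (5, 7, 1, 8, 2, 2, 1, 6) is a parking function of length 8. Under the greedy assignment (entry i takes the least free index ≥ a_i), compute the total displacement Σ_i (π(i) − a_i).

Σπ = 8·9/2 = 36 (π permutes [8]); Σa = 5+7+1+8+2+2+1+6 = 32; disp = 36−32 = 4.

4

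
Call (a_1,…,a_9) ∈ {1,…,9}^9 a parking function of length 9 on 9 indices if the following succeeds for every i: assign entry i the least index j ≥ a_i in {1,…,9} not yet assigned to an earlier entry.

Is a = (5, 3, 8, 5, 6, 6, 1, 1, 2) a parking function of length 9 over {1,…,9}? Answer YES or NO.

YES

Rearranged: b = (1, 1, 2, 3, 5, 5, 6, 6, 8).
  b_1=1 ≤ 1
  b_2=1 ≤ 2
  b_3=2 ≤ 3
  b_4=3 ≤ 4
  b_5=5 ≤ 5
  b_6=5 ≤ 6
  b_7=6 ≤ 7
  b_8=6 ≤ 8
  b_9=8 ≤ 9
All bounds hold ⇒ YES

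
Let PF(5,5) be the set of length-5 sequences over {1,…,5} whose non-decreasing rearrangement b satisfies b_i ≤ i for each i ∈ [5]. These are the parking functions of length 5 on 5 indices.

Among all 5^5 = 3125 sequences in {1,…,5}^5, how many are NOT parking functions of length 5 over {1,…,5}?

|PF(5,5)| = (6−5)·6^(5−1) = 1 · 1296 = 1296
Check (5,5,2,1,5) → sorted (1,2,5,5,5): b_3=5>3, not a PF.
Total 3125; non-PF = 3125−1296 = 1829

1829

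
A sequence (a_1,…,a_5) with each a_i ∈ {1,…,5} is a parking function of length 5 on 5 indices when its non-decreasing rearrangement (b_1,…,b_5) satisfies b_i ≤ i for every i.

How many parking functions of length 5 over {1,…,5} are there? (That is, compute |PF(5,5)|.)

Count = (6−5)·6^(5−1) = 1×1296 = 1296 [KW]
Check (1,2,2,4,4) → sorted (1,2,2,4,4): b_i ≤ i ∀i, a PF.

1296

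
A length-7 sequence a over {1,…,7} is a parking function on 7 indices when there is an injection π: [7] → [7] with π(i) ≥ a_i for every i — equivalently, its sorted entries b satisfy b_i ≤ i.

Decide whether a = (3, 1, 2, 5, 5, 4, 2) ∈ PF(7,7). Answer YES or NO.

Sorted: b = (1, 2, 2, 3, 4, 5, 5).
  b_1=1 ≤ 1
  b_2=2 ≤ 2
  b_3=2 ≤ 3
  b_4=3 ≤ 4
  b_5=4 ≤ 5
  b_6=5 ≤ 6
  b_7=5 ≤ 7
All bounds hold ⇒ YES

YES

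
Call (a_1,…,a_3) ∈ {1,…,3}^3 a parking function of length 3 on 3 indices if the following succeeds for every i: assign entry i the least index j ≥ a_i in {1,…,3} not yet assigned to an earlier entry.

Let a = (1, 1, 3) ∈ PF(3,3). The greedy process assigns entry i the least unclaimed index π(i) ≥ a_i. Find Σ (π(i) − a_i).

Σπ = 3·4/2 = 6 (π permutes [3]); Σa = 1+1+3 = 5; disp = 6−5 = 1.

1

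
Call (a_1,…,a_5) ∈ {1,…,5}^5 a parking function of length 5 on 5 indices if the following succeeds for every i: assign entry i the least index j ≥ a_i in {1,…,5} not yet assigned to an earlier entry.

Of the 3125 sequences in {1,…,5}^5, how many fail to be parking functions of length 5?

1829

Count = (6−5)·6^(5−1) = 1 · 1296 = 1296 [KW]
One tuple (5,3,3,4,4) → sorted (3,3,4,4,5): b_1=3>1, not a PF.
So 3125 − 1296 = 1829 fail.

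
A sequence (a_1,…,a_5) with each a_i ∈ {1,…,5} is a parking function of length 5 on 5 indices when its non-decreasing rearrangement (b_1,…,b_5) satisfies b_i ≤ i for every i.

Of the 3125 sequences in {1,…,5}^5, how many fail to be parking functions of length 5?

|PF| = (6−5)·6^(5−1) = 1·1296 = 1296 (Pollak)
Check (4,3,5,4,5) → sorted (3,4,4,5,5): b_1=3>1, not a PF.
So 3125 − 1296 = 1829 fail.

1829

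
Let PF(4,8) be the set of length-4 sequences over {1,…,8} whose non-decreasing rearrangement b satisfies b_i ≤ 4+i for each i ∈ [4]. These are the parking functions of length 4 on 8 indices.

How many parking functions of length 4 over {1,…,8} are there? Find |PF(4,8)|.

3645

#PF = (8+1−4)·(8+1)^{4−1} = 5 · 729 = 3645
E.g. (5,5,4,2) → sorted (2,4,5,5): b_i ≤ 4+i ∀i, a PF.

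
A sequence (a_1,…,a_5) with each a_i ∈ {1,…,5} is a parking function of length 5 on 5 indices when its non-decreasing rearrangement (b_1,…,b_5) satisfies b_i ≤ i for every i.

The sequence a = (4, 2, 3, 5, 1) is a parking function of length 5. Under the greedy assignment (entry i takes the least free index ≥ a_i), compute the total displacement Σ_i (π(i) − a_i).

0

Σπ = 5·6/2 = 15 (π permutes [5]); Σa = 4+2+3+5+1 = 15; disp = 15−15 = 0.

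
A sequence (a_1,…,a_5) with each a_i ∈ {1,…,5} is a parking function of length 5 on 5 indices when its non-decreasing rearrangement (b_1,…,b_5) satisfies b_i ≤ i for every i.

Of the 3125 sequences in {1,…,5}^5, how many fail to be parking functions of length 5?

1829

|PF| = (5+1−5)·(5+1)^{5−1} = 1×1296 = 1296 (Pollak)
One tuple (3,4,5,4,5) → sorted (3,4,4,5,5): b_1=3>1, not a PF.
5^5 − 1296 = 3125 − 1296 = 1829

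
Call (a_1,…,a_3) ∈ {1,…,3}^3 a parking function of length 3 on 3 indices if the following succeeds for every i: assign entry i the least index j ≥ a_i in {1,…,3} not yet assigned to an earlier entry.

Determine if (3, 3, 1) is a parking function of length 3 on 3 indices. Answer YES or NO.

Order a: b = (1, 3, 3).
  b_1=1 ≤ 1
  b_2=3 > 2
  fails at i=2 ⇒ NO

NO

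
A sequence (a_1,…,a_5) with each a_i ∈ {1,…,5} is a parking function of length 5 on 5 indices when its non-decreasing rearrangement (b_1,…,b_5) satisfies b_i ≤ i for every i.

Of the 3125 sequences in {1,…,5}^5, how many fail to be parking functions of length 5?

#PF = (6−5)·6^(5−1) = 1·1296 = 1296 (Konheim–Weiss)
E.g. (3,3,4,3,4) → sorted (3,3,3,4,4): b_1=3>1, not a PF.
5^5 − 1296 = 3125 − 1296 = 1829

1829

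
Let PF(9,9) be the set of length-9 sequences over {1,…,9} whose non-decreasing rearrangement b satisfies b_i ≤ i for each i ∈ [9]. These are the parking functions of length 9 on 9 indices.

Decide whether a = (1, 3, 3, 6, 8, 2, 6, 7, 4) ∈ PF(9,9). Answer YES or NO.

Order a: b = (1, 2, 3, 3, 4, 6, 6, 7, 8).
  b_1=1 ≤ 1
  b_2=2 ≤ 2
  b_3=3 ≤ 3
  b_4=3 ≤ 4
  b_5=4 ≤ 5
  b_6=6 ≤ 6
  b_7=6 ≤ 7
  b_8=7 ≤ 8
  b_9=8 ≤ 9
All bounds hold ⇒ YES

YES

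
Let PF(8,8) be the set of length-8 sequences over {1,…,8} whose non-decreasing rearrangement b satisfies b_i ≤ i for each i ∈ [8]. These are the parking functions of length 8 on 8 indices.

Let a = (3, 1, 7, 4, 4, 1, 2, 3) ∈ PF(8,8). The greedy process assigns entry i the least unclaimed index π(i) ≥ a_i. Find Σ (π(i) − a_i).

Σπ = 8·9/2 = 36 (π permutes [8]); Σa = 3+1+7+4+4+1+2+3 = 25; disp = 36−25 = 11.

11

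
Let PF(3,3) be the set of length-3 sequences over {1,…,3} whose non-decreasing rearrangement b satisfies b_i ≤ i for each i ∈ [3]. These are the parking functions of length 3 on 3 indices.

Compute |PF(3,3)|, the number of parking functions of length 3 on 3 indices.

16

|PF(3,3)| = 1·4^2 = 1×16 = 16 (Pollak)
Example (3,1,1) → sorted (1,1,3): b_i ≤ i ∀i, a PF.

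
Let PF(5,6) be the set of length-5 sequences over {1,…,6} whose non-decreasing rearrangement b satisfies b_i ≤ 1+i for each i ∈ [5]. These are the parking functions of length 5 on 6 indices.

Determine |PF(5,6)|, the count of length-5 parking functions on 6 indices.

#PF = 2·7^4 = 2·2401 = 4802
One tuple (4,1,6,4,3) → sorted (1,3,4,4,6): b_i ≤ 1+i ∀i, a PF.

4802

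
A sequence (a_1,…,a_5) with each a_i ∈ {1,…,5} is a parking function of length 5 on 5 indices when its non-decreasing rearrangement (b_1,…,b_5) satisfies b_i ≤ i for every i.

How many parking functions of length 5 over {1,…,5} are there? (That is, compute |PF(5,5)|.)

|PF| = (5−5+1)·(5+1)^(5−1) = 1×1296 = 1296 [KW]
E.g. (1,1,3,5,3) → sorted (1,1,3,3,5): b_i ≤ i ∀i, a PF.

1296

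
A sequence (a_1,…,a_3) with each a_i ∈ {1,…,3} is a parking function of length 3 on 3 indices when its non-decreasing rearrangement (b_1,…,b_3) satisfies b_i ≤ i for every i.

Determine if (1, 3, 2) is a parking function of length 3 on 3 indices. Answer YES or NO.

Rearranged: b = (1, 2, 3).
  b_1=1 ≤ 1
  b_2=2 ≤ 2
  b_3=3 ≤ 3
All bounds hold ⇒ YES

YES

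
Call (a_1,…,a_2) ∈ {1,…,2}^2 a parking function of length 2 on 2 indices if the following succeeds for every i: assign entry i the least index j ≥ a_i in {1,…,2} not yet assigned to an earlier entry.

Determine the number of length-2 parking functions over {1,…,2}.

3

#PF = 1·3^1 = 1·3 = 3 [KW]
Example (1,1) → sorted (1,1): b_i ≤ i ∀i, a PF.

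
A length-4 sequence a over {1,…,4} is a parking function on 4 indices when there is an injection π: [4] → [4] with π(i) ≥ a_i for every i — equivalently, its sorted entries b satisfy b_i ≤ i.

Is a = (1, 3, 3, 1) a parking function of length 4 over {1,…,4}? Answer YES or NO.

Sorted: b = (1, 1, 3, 3).
  b_1=1 ≤ 1
  b_2=1 ≤ 2
  b_3=3 ≤ 3
  b_4=3 ≤ 4
All bounds hold ⇒ YES

YES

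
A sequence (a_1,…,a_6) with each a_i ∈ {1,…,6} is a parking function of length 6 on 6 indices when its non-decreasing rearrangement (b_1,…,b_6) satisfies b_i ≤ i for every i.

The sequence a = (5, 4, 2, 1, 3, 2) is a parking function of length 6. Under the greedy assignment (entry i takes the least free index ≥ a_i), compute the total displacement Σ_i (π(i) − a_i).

Σπ = 21 ({1..6} each once); Σa = 5+4+2+1+3+2 = 17; disp = 21−17 = 4.

4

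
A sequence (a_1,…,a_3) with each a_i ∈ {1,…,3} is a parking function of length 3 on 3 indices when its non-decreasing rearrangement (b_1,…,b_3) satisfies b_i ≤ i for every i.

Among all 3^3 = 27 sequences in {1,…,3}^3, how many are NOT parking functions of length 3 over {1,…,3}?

|PF(3,3)| = (4−3)·4^(3−1) = 1×16 = 16 (Konheim–Weiss)
One tuple (2,3,2) → sorted (2,2,3): b_1=2>1, not a PF.
So 27 − 16 = 11 fail.

11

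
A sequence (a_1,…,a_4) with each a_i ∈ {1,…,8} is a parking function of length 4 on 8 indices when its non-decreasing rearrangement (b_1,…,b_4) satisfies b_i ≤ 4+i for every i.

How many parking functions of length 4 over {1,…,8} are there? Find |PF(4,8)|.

Count = 5·9^3 = 5·729 = 3645 [KW]
Check (4,5,7,7) → sorted (4,5,7,7): b_i ≤ 4+i ∀i, a PF.

3645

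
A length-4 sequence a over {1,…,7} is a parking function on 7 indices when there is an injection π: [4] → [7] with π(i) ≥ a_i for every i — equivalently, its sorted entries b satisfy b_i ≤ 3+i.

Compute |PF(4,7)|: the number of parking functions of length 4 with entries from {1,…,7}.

2048

|PF(4,7)| = (7+1−4)·(7+1)^{4−1} = 4·512 = 2048
Check (5,6,4,2) → sorted (2,4,5,6): b_i ≤ 3+i ∀i, a PF.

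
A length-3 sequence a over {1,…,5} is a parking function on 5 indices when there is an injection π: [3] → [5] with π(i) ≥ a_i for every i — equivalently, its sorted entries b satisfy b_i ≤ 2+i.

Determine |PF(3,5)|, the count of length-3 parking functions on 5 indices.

108

Count = (5−3+1)·(5+1)^(3−1) = 3 · 36 = 108
E.g. (3,2,1) → sorted (1,2,3): b_i ≤ 2+i ∀i, a PF.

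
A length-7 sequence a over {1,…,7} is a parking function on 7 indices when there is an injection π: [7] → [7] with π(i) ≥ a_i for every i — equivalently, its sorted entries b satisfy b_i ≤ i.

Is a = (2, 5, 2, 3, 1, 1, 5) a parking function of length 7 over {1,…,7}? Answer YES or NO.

Sorted: b = (1, 1, 2, 2, 3, 5, 5).
  b_1=1 ≤ 1
  b_2=1 ≤ 2
  b_3=2 ≤ 3
  b_4=2 ≤ 4
  b_5=3 ≤ 5
  b_6=5 ≤ 6
  b_7=5 ≤ 7
All bounds hold ⇒ YES

YES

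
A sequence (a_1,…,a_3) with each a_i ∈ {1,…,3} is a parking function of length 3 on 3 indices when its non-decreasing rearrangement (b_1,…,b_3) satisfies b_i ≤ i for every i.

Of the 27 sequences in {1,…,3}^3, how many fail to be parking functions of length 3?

11

|PF(3,3)| = (3+1−3)·(3+1)^{3−1} = 1×16 = 16
E.g. (3,3,2) → sorted (2,3,3): b_1=2>1, not a PF.
So 27 − 16 = 11 fail.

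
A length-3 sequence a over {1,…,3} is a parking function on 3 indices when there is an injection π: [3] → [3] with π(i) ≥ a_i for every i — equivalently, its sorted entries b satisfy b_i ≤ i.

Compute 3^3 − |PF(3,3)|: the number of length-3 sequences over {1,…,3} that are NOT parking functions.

#PF = (3−3+1)·(3+1)^(3−1) = 1·16 = 16
One tuple (2,3,3) → sorted (2,3,3): b_1=2>1, not a PF.
Total 27; non-PF = 27−16 = 11

11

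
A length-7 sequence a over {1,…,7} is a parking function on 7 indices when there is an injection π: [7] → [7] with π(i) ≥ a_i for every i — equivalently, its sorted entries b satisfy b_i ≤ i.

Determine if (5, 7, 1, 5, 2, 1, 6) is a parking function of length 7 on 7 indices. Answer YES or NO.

Order a: b = (1, 1, 2, 5, 5, 6, 7).
  b_1=1 ≤ 1
  b_2=1 ≤ 2
  b_3=2 ≤ 3
  b_4=5 > 4
  fails at i=4 ⇒ NO

NO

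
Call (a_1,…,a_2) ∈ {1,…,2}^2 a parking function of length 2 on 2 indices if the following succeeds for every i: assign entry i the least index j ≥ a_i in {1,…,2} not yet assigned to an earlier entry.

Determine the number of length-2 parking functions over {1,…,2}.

3

|PF(2,2)| = (3−2)·3^(2−1) = 1×3 = 3 (Pollak)
Example (2,1) → sorted (1,2): b_i ≤ i ∀i, a PF.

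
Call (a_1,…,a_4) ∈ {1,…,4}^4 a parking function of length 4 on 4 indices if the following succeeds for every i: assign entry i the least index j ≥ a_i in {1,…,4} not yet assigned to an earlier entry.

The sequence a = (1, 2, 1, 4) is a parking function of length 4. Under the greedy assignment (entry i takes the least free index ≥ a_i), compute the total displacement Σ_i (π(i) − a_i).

Σπ(i) = 1+…+4 = 10; Σa = 1+2+1+4 = 8; disp = 10−8 = 2.

2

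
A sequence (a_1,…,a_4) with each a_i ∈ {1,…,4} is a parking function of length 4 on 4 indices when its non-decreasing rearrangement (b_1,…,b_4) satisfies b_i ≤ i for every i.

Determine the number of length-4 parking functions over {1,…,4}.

|PF| = (5−4)·5^(4−1) = 1·125 = 125 [KW]
E.g. (1,1,1,1) → sorted (1,1,1,1): b_i ≤ i ∀i, a PF.

125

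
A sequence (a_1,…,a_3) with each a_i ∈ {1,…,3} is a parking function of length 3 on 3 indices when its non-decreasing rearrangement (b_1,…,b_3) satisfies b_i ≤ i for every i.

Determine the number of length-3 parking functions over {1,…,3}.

Count = (3−3+1)·(3+1)^(3−1) = 1 · 16 = 16
Check (1,1,1) → sorted (1,1,1): b_i ≤ i ∀i, a PF.

16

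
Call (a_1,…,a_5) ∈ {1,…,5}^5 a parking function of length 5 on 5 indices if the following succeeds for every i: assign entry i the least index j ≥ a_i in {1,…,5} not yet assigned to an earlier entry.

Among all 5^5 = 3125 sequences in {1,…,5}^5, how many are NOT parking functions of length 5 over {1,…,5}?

|PF(5,5)| = 1·6^4 = 1 · 1296 = 1296
E.g. (5,5,5,1,3) → sorted (1,3,5,5,5): b_2=3>2, not a PF.
5^5 − 1296 = 3125 − 1296 = 1829

1829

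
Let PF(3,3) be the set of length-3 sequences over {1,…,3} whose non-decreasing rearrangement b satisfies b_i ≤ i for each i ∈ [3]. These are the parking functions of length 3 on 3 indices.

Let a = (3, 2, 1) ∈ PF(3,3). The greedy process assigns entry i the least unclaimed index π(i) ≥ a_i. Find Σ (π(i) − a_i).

0

Σπ = 3·4/2 = 6 (π permutes [3]); Σa = 3+2+1 = 6; disp = 6−6 = 0.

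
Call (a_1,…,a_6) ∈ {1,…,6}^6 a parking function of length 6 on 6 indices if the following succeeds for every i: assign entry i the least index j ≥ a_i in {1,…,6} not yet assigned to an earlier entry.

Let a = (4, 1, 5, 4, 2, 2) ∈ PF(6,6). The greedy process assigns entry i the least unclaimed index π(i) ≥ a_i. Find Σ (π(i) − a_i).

Σπ = 6·7/2 = 21 (π permutes [6]); Σa = 4+1+5+4+2+2 = 18; disp = 21−18 = 3.

3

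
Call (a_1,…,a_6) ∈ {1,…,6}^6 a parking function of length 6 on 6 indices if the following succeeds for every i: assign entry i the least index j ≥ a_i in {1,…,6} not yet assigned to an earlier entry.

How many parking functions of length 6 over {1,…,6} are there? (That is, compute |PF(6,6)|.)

16807

#PF = (7−6)·7^(6−1) = 1 · 16807 = 16807 [KW]
Example (4,1,2,6,5,2) → sorted (1,2,2,4,5,6): b_i ≤ i ∀i, a PF.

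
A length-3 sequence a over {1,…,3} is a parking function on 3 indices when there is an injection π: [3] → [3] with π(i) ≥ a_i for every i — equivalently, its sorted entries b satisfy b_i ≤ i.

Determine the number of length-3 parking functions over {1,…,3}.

16

Count = 1·4^2 = 1·16 = 16
One tuple (2,2,1) → sorted (1,2,2): b_i ≤ i ∀i, a PF.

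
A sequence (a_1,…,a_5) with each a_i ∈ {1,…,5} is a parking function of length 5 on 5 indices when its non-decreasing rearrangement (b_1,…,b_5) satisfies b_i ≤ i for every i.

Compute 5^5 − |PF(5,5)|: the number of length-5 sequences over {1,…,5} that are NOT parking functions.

|PF(5,5)| = 1·6^4 = 1 · 1296 = 1296 [KW]
One tuple (4,4,3,5,5) → sorted (3,4,4,5,5): b_1=3>1, not a PF.
5^5 − 1296 = 3125 − 1296 = 1829

1829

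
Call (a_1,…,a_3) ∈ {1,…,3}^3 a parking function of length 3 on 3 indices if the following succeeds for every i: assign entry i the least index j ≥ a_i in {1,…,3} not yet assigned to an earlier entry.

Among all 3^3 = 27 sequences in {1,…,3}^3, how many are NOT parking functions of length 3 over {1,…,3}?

|PF| = (3−3+1)·(3+1)^(3−1) = 1×16 = 16
E.g. (2,3,3) → sorted (2,3,3): b_1=2>1, not a PF.
So 27 − 16 = 11 fail.

11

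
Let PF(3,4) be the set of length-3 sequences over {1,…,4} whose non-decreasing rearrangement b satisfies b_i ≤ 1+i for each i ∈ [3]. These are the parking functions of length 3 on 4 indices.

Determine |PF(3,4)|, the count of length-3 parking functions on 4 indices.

|PF| = 2·5^2 = 2·25 = 50 (Konheim–Weiss)
E.g. (4,1,3) → sorted (1,3,4): b_i ≤ 1+i ∀i, a PF.

50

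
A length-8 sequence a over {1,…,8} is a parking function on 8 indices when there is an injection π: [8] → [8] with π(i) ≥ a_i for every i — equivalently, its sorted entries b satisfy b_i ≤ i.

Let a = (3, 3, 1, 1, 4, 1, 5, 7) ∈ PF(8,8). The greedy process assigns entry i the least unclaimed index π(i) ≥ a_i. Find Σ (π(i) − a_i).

11

Σπ = 36 ({1..8} each once); Σa = 3+3+1+1+4+1+5+7 = 25; disp = 36−25 = 11.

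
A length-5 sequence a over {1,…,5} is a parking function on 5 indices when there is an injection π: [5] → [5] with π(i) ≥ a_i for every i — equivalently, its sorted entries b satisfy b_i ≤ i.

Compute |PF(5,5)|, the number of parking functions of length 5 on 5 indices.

1296

|PF(5,5)| = (6−5)·6^(5−1) = 1×1296 = 1296 (Pollak)
E.g. (3,5,3,1,1) → sorted (1,1,3,3,5): b_i ≤ i ∀i, a PF.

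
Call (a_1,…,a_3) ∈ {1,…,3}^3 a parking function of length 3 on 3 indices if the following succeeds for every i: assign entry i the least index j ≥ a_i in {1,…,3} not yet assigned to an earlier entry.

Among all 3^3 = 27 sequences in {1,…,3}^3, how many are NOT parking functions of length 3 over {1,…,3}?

11

#PF = 1·4^2 = 1·16 = 16
Example (2,2,2) → sorted (2,2,2): b_1=2>1, not a PF.
Total 27; non-PF = 27−16 = 11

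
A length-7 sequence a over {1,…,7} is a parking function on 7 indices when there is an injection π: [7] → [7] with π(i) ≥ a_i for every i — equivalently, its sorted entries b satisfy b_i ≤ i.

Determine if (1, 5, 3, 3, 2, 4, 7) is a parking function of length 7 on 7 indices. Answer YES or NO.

Order a: b = (1, 2, 3, 3, 4, 5, 7).
  b_1=1 ≤ 1
  b_2=2 ≤ 2
  b_3=3 ≤ 3
  b_4=3 ≤ 4
  b_5=4 ≤ 5
  b_6=5 ≤ 6
  b_7=7 ≤ 7
All bounds hold ⇒ YES

YES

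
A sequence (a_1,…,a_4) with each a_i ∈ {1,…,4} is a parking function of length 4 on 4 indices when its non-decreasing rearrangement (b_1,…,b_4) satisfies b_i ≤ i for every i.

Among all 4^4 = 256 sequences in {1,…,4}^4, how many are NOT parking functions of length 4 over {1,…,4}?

Count = 1·5^3 = 1×125 = 125 [KW]
Example (4,2,3,3) → sorted (2,3,3,4): b_1=2>1, not a PF.
Total 256; non-PF = 256−125 = 131

131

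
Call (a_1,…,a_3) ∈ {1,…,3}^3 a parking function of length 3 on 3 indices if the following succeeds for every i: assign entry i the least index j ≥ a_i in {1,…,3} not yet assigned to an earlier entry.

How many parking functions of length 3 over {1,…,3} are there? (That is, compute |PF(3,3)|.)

|PF| = (4−3)·4^(3−1) = 1·16 = 16 (Konheim–Weiss)
E.g. (1,1,2) → sorted (1,1,2): b_i ≤ i ∀i, a PF.

16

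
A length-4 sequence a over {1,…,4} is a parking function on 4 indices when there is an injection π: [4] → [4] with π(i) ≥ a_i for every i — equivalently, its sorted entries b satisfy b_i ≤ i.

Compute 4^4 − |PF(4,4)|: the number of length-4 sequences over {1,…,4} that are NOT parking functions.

Count = 1·5^3 = 1·125 = 125 [KW]
E.g. (4,4,1,4) → sorted (1,4,4,4): b_2=4>2, not a PF.
Total 256; non-PF = 256−125 = 131

131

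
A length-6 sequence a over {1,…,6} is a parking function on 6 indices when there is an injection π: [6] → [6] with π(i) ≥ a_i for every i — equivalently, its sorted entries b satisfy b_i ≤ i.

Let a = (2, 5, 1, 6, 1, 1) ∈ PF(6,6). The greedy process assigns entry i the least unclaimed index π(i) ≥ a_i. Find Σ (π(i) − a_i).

Σπ = 21 ({1..6} each once); Σa = 2+5+1+6+1+1 = 16; disp = 21−16 = 5.

5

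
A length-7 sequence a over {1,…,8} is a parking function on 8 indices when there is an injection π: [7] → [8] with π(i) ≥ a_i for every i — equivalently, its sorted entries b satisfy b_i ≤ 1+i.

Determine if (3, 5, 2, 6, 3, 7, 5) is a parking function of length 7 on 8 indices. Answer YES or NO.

YES

Rearranged: b = (2, 3, 3, 5, 5, 6, 7).
  b_1=2 ≤ 2
  b_2=3 ≤ 3
  b_3=3 ≤ 4
  b_4=5 ≤ 5
  b_5=5 ≤ 6
  b_6=6 ≤ 7
  b_7=7 ≤ 8
All bounds hold ⇒ YES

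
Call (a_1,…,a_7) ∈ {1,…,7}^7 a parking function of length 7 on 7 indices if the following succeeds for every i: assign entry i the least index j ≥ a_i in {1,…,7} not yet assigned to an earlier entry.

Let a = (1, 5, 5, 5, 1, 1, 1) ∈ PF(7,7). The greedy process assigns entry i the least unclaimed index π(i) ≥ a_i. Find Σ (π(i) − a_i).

Σπ = 28 ({1..7} each once); Σa = 1+5+5+5+1+1+1 = 19; disp = 28−19 = 9.

9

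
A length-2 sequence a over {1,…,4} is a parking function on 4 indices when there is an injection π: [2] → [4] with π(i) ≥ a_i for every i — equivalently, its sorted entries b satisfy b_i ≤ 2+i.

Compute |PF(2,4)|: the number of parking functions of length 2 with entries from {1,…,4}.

|PF(2,4)| = (4+1−2)·(4+1)^{2−1} = 3·5 = 15
Example (4,3) → sorted (3,4): b_i ≤ 2+i ∀i, a PF.

15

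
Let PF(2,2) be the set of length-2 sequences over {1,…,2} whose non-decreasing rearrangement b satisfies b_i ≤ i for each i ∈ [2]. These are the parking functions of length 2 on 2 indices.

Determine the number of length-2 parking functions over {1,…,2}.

3

|PF| = (2+1−2)·(2+1)^{2−1} = 1 · 3 = 3 (Pollak)
One tuple (1,2) → sorted (1,2): b_i ≤ i ∀i, a PF.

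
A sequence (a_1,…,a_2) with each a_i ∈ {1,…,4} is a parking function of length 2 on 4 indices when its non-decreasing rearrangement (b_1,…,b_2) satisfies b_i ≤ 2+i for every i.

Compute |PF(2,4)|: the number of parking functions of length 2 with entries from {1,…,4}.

#PF = (4+1−2)·(4+1)^{2−1} = 3 · 5 = 15 (Konheim–Weiss)
One tuple (4,1) → sorted (1,4): b_i ≤ 2+i ∀i, a PF.

15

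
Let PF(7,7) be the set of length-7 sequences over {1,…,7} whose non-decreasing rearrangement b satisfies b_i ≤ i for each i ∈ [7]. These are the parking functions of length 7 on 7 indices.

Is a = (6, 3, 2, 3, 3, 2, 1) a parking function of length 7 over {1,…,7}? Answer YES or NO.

YES

Sorted: b = (1, 2, 2, 3, 3, 3, 6).
  b_1=1 ≤ 1
  b_2=2 ≤ 2
  b_3=2 ≤ 3
  b_4=3 ≤ 4
  b_5=3 ≤ 5
  b_6=3 ≤ 6
  b_7=6 ≤ 7
All bounds hold ⇒ YES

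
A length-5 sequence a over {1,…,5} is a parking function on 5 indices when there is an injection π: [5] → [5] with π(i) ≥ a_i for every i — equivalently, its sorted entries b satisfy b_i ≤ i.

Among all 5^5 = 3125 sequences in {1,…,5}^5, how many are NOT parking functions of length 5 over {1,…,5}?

1829

#PF = (5+1−5)·(5+1)^{5−1} = 1×1296 = 1296 (Konheim–Weiss)
Example (3,3,3,3,2) → sorted (2,3,3,3,3): b_1=2>1, not a PF.
So 3125 − 1296 = 1829 fail.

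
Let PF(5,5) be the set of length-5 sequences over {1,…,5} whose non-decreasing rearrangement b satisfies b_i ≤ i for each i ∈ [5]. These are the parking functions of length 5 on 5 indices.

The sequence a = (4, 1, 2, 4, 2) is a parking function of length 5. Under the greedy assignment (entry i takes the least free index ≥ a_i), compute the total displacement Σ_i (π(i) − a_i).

2

Σπ(i) = 1+…+5 = 15; Σa = 4+1+2+4+2 = 13; disp = 15−13 = 2.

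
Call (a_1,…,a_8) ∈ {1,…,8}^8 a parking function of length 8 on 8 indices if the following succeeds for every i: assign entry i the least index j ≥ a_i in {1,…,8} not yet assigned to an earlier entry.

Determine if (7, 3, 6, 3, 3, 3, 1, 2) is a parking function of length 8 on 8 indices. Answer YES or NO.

YES

Order a: b = (1, 2, 3, 3, 3, 3, 6, 7).
  b_1=1 ≤ 1
  b_2=2 ≤ 2
  b_3=3 ≤ 3
  b_4=3 ≤ 4
  b_5=3 ≤ 5
  b_6=3 ≤ 6
  b_7=6 ≤ 7
  b_8=7 ≤ 8
All bounds hold ⇒ YES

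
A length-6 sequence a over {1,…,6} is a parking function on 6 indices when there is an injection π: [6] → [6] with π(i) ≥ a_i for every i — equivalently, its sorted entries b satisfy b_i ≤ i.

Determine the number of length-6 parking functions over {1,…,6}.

16807

Count = 1·7^5 = 1×16807 = 16807 (Konheim–Weiss)
Check (1,2,2,5,2,5) → sorted (1,2,2,2,5,5): b_i ≤ i ∀i, a PF.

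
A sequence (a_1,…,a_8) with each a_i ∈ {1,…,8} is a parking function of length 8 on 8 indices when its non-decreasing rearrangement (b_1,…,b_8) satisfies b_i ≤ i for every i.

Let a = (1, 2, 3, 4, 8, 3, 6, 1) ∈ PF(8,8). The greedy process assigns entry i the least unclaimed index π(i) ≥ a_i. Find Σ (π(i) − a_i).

8

Σπ(i) = 1+…+8 = 36; Σa = 1+2+3+4+8+3+6+1 = 28; disp = 36−28 = 8.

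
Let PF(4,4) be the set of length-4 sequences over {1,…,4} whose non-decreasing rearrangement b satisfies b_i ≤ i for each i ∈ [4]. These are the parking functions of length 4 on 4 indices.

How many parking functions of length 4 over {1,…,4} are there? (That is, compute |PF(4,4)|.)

|PF(4,4)| = 1·5^3 = 1·125 = 125 (Konheim–Weiss)
Check (3,4,1,2) → sorted (1,2,3,4): b_i ≤ i ∀i, a PF.

125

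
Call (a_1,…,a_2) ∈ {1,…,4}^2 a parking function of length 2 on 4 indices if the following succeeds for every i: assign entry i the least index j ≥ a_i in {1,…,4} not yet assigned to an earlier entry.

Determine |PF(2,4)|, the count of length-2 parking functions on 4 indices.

15

|PF(2,4)| = (4+1−2)·(4+1)^{2−1} = 3×5 = 15 (Konheim–Weiss)
Example (1,1) → sorted (1,1): b_i ≤ 2+i ∀i, a PF.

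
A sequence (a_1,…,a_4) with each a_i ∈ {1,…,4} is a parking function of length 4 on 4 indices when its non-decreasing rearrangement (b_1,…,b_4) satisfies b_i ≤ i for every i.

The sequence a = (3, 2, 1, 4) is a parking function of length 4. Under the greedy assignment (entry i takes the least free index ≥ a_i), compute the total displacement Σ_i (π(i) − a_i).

Σπ = 10 ({1..4} each once); Σa = 3+2+1+4 = 10; disp = 10−10 = 0.

0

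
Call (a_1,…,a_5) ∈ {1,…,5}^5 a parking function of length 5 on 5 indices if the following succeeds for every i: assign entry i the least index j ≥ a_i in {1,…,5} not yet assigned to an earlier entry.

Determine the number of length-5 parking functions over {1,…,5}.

#PF = (6−5)·6^(5−1) = 1·1296 = 1296 (Konheim–Weiss)
One tuple (1,3,2,4,4) → sorted (1,2,3,4,4): b_i ≤ i ∀i, a PF.

1296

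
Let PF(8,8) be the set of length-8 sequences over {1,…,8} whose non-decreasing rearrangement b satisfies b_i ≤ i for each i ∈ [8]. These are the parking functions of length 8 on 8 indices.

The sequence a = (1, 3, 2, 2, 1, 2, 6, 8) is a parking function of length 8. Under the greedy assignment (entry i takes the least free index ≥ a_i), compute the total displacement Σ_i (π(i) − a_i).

Σπ = 36 ({1..8} each once); Σa = 1+3+2+2+1+2+6+8 = 25; disp = 36−25 = 11.

11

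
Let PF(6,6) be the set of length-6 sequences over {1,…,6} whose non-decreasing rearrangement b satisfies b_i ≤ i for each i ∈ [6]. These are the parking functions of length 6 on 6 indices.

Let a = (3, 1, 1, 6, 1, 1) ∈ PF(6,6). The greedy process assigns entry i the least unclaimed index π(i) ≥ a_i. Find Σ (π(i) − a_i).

Σπ(i) = 1+…+6 = 21; Σa = 3+1+1+6+1+1 = 13; disp = 21−13 = 8.

8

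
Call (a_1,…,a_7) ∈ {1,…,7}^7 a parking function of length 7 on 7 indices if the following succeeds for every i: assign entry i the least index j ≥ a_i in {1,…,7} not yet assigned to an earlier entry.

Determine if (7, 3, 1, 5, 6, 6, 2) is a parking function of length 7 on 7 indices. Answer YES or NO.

Order a: b = (1, 2, 3, 5, 6, 6, 7).
  b_1=1 ≤ 1
  b_2=2 ≤ 2
  b_3=3 ≤ 3
  b_4=5 > 4
  fails at i=4 ⇒ NO

NO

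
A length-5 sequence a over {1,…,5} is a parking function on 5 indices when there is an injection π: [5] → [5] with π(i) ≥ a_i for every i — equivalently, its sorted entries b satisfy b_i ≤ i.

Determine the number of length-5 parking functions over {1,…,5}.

1296

Count = 1·6^4 = 1·1296 = 1296 (Konheim–Weiss)
One tuple (3,2,4,1,4) → sorted (1,2,3,4,4): b_i ≤ i ∀i, a PF.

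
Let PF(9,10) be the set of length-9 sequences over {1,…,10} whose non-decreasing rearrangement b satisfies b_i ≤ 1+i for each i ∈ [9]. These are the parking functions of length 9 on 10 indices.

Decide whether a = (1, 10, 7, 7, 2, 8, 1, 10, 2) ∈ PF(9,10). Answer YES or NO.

NO

Order a: b = (1, 1, 2, 2, 7, 7, 8, 10, 10).
  b_1=1 ≤ 2
  b_2=1 ≤ 3
  b_3=2 ≤ 4
  b_4=2 ≤ 5
  b_5=7 > 6
  fails at i=5 ⇒ NO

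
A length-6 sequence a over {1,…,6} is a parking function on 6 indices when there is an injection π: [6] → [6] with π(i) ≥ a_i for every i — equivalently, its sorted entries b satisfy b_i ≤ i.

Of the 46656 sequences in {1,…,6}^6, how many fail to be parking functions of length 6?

|PF| = (7−6)·7^(6−1) = 1 · 16807 = 16807 (Pollak)
Example (5,6,4,3,5,6) → sorted (3,4,5,5,6,6): b_1=3>1, not a PF.
So 46656 − 16807 = 29849 fail.

29849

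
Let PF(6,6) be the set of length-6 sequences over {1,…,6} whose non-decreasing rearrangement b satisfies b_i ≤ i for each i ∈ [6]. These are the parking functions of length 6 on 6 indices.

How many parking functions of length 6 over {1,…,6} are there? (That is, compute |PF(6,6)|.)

Count = (7−6)·7^(6−1) = 1 · 16807 = 16807 (Pollak)
Example (5,1,1,2,4,6) → sorted (1,1,2,4,5,6): b_i ≤ i ∀i, a PF.

16807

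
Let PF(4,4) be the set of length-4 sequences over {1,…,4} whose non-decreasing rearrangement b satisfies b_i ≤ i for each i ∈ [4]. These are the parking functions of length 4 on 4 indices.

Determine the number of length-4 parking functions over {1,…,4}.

125

Count = (5−4)·5^(4−1) = 1×125 = 125 (Konheim–Weiss)
Check (3,1,4,1) → sorted (1,1,3,4): b_i ≤ i ∀i, a PF.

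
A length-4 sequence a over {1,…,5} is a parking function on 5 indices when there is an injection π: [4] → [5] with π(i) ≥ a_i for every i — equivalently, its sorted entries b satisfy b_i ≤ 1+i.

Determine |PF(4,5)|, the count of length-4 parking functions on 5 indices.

|PF(4,5)| = (6−4)·6^(4−1) = 2 · 216 = 432 (Konheim–Weiss)
One tuple (2,1,4,4) → sorted (1,2,4,4): b_i ≤ 1+i ∀i, a PF.

432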